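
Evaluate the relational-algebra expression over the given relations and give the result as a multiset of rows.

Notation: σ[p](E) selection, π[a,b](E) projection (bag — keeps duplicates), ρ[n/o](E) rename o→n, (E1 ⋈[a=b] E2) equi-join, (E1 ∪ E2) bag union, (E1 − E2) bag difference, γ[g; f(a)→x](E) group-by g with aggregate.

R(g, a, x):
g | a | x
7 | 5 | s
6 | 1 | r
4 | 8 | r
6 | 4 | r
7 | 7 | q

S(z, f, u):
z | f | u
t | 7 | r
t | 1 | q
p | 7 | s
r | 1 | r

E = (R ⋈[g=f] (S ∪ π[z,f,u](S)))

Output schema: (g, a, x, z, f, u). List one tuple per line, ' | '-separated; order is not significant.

Stepwise |·|:
  R → 5
  S → 4
  S → 4
  π[z,f,u](S) → 4
  (S ∪ π[z,f,u](S)) → 8
  (R ⋈[g=f] (S ∪ π[z,f,u](S))) → 8

== RESULT ==
g | a | x | z | f | u
7 | 5 | s | p | 7 | s
7 | 5 | s | p | 7 | s
7 | 5 | s | t | 7 | r
7 | 5 | s | t | 7 | r
7 | 7 | q | p | 7 | s
7 | 7 | q | p | 7 | s
7 | 7 | q | t | 7 | r
7 | 7 | q | t | 7 | r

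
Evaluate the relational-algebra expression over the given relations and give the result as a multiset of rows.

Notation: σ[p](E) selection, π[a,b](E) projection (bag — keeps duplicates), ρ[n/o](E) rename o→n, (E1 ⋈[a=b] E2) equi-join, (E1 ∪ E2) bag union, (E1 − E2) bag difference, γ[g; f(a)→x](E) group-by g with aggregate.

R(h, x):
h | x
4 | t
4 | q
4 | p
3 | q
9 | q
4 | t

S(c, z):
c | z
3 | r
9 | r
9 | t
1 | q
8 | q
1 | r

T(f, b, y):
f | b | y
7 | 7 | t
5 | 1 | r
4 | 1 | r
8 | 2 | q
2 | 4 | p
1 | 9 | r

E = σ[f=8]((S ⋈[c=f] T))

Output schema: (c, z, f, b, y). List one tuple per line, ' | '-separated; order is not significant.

Row counts bottom-up:
  S → 6
  T → 6
  (S ⋈[c=f] T) → 3
  σ[f=8]((S ⋈[c=f] T)) → 1

== RESULT ==
c | z | f | b | y
8 | q | 8 | 2 | q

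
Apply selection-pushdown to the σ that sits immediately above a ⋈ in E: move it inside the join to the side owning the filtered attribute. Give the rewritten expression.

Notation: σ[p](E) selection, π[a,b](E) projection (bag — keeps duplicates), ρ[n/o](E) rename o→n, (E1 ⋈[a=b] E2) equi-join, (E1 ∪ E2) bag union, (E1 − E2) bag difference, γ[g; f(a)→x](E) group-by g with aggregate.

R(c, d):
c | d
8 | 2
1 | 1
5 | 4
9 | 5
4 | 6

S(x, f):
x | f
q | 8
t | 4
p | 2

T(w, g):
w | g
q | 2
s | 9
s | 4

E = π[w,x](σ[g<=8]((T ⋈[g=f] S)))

σ filters on g, owned by the left side.
E' = π[w,x]((σ[g<=8](T) ⋈[g=f] S))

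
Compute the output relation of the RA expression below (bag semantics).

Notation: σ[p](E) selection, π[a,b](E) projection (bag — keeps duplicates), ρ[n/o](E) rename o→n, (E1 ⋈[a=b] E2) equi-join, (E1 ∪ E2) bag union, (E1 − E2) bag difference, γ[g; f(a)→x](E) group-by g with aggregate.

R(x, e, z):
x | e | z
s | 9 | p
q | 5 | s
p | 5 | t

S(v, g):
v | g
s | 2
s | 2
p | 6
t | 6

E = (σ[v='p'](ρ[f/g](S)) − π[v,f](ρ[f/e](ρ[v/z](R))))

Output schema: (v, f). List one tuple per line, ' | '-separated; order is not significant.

Stepwise |·|:
  S → 4
  ρ[f/g](S) → 4
  σ[v='p'](ρ[f/g](S)) → 1
  R → 3
  ρ[v/z](R) → 3
  ρ[f/e](ρ[v/z](R)) → 3
  π[v,f](ρ[f/e](ρ[v/z](R))) → 3
  (σ[v='p'](ρ[f/g](S)) − π[v,f](ρ[f/e](ρ[v/z](R)))) → 1

== RESULT ==
v | f
p | 6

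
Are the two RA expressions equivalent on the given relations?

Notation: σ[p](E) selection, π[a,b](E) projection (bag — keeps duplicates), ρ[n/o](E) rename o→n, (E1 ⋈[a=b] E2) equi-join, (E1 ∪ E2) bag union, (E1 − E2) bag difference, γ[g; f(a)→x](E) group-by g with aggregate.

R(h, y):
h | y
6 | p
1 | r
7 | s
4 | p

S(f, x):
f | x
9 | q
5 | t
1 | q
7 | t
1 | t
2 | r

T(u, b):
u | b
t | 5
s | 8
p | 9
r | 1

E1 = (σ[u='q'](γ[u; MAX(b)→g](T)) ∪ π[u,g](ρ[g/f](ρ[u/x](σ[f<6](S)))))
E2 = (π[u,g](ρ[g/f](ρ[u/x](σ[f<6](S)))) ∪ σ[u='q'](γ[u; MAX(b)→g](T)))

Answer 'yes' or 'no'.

E1 stepwise |·|:
  T → 4
  γ[u; MAX(b)→g](T) → 4
  σ[u='q'](γ[u; MAX(b)→g](T)) → 0
  S → 6
  σ[f<6](S) → 4
  ρ[u/x](σ[f<6](S)) → 4
  ρ[g/f](ρ[u/x](σ[f<6](S))) → 4
  π[u,g](ρ[g/f](ρ[u/x](σ[f<6](S)))) → 4
  (σ[u='q'](γ[u; MAX(b)→g](T)) ∪ π[u,g](ρ[g/f](ρ[u/x](σ[f<6](S))))) → 4
E2 stepwise |·|:
  S → 6
  σ[f<6](S) → 4
  ρ[u/x](σ[f<6](S)) → 4
  ρ[g/f](ρ[u/x](σ[f<6](S))) → 4
  π[u,g](ρ[g/f](ρ[u/x](σ[f<6](S)))) → 4
  T → 4
  γ[u; MAX(b)→g](T) → 4
  σ[u='q'](γ[u; MAX(b)→g](T)) → 0
  (π[u,g](ρ[g/f](ρ[u/x](σ[f<6](S)))) ∪ σ[u='q'](γ[u; MAX(b)→g](T))) → 4

E1 and E2 produce the same multiset:
u | g
q | 1
r | 2
t | 1
t | 5

yes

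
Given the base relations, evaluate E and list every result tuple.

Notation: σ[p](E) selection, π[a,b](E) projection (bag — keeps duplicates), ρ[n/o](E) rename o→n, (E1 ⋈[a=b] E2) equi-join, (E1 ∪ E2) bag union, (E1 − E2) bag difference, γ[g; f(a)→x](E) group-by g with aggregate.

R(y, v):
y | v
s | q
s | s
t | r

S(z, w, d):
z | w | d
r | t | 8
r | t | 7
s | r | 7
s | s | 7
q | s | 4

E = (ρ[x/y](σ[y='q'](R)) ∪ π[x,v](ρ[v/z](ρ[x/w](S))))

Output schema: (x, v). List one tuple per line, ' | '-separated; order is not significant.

Subexpression sizes:
  R → 3
  σ[y='q'](R) → 0
  ρ[x/y](σ[y='q'](R)) → 0
  S → 5
  ρ[x/w](S) → 5
  ρ[v/z](ρ[x/w](S)) → 5
  π[x,v](ρ[v/z](ρ[x/w](S))) → 5
  (ρ[x/y](σ[y='q'](R)) ∪ π[x,v](ρ[v/z](ρ[x/w](S)))) → 5

== RESULT ==
x | v
r | s
s | q
s | s
t | r
t | r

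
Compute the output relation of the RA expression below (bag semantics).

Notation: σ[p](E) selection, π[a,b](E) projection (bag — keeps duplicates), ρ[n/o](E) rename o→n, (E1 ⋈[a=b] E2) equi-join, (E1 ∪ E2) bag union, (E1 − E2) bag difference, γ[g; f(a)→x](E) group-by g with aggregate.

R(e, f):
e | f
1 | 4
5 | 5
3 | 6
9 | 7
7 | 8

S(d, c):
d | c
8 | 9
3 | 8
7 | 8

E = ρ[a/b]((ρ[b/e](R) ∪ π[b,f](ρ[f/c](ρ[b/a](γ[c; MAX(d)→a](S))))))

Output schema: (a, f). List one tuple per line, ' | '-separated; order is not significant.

Per-node cardinality:
  R → 5
  ρ[b/e](R) → 5
  S → 3
  γ[c; MAX(d)→a](S) → 2
  ρ[b/a](γ[c; MAX(d)→a](S)) → 2
  ρ[f/c](ρ[b/a](γ[c; MAX(d)→a](S))) → 2
  π[b,f](ρ[f/c](ρ[b/a](γ[c; MAX(d)→a](S)))) → 2
  (ρ[b/e](R) ∪ π[b,f](ρ[f/c](ρ[b/a](γ[c; MAX(d)→a](S))))) → 7
  ρ[a/b]((ρ[b/e](R) ∪ π[b,f](ρ[f/c](ρ[b/a](γ[c; MAX(d)→a](S)))))) → 7

== RESULT ==
a | f
1 | 4
3 | 6
5 | 5
7 | 8
7 | 8
8 | 9
9 | 7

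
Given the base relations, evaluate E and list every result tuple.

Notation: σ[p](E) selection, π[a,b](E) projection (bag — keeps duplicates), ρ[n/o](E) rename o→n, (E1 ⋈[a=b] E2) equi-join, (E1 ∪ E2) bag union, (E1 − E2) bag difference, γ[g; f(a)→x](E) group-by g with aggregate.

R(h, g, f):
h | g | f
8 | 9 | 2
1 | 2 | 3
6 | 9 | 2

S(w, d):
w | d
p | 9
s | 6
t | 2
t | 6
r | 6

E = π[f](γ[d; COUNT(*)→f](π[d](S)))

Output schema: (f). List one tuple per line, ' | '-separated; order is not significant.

Per-node cardinality:
  S → 5
  π[d](S) → 5
  γ[d; COUNT(*)→f](π[d](S)) → 3
  π[f](γ[d; COUNT(*)→f](π[d](S))) → 3

== RESULT ==
f
1
1
3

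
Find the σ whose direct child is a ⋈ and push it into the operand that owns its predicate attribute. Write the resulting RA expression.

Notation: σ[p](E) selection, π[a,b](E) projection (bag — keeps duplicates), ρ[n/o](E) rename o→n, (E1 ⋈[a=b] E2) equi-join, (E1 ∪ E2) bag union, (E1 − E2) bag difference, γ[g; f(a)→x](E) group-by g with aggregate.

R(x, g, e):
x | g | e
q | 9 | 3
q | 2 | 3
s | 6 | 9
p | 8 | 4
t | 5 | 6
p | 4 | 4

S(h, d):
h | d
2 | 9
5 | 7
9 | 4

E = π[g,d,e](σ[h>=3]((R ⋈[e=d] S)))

σ filters on h, owned by the right side.
E' = π[g,d,e]((R ⋈[e=d] σ[h>=3](S)))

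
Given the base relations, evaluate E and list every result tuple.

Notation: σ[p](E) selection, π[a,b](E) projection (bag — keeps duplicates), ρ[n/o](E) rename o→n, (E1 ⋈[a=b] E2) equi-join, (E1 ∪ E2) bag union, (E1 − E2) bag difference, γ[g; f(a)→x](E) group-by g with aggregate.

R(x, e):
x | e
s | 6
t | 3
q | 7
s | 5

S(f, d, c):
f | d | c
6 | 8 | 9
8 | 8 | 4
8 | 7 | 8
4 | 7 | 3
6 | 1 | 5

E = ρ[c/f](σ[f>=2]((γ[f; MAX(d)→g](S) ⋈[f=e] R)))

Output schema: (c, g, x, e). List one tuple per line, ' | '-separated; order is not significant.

Row counts bottom-up:
  S → 5
  γ[f; MAX(d)→g](S) → 3
  R → 4
  (γ[f; MAX(d)→g](S) ⋈[f=e] R) → 1
  σ[f>=2]((γ[f; MAX(d)→g](S) ⋈[f=e] R)) → 1
  ρ[c/f](σ[f>=2]((γ[f; MAX(d)→g](S) ⋈[f=e] R))) → 1

== RESULT ==
c | g | x | e
6 | 8 | s | 6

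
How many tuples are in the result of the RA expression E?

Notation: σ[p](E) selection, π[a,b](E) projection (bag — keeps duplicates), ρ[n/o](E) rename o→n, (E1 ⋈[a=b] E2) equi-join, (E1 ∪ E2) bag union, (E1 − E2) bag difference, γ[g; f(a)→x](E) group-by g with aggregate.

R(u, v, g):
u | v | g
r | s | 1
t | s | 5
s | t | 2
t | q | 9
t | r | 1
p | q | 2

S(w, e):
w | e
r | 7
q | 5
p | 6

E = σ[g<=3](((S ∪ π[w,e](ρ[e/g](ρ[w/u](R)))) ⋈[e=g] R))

Subexpression sizes:
  S → 3
  R → 6
  ρ[w/u](R) → 6
  ρ[e/g](ρ[w/u](R)) → 6
  π[w,e](ρ[e/g](ρ[w/u](R))) → 6
  (S ∪ π[w,e](ρ[e/g](ρ[w/u](R)))) → 9
  R → 6
  ((S ∪ π[w,e](ρ[e/g](ρ[w/u](R)))) ⋈[e=g] R) → 11
  σ[g<=3](((S ∪ π[w,e](ρ[e/g](ρ[w/u](R)))) ⋈[e=g] R)) → 8

|E| = 8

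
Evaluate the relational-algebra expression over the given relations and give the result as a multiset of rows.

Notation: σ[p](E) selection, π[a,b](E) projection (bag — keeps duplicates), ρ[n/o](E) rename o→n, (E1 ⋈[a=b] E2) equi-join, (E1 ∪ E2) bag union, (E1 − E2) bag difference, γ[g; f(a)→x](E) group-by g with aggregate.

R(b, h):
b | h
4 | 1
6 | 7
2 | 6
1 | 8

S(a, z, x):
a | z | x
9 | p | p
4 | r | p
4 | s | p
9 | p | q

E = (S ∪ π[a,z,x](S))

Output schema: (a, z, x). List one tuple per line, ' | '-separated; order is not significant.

Stepwise |·|:
  S → 4
  S → 4
  π[a,z,x](S) → 4
  (S ∪ π[a,z,x](S)) → 8

== RESULT ==
a | z | x
4 | r | p
4 | r | p
4 | s | p
4 | s | p
9 | p | p
9 | p | p
9 | p | q
9 | p | q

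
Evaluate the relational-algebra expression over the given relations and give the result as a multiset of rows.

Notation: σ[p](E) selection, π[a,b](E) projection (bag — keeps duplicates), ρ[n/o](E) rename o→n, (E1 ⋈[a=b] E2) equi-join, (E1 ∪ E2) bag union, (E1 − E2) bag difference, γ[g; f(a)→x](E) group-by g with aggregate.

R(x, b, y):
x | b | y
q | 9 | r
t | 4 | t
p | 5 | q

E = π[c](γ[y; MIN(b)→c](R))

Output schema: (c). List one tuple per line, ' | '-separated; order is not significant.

Row counts bottom-up:
  R → 3
  γ[y; MIN(b)→c](R) → 3
  π[c](γ[y; MIN(b)→c](R)) → 3

== RESULT ==
c
4
5
9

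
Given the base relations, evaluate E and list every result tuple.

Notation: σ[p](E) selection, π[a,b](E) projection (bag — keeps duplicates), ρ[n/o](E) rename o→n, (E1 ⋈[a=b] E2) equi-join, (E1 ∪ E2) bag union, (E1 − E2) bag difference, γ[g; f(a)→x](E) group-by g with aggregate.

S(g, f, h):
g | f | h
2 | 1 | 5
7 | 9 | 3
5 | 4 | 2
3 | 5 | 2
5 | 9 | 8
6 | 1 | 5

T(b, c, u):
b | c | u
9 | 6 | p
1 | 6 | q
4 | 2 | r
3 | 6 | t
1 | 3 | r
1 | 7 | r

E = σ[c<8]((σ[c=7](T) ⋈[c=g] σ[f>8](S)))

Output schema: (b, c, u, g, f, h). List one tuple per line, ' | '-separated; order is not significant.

Stepwise |·|:
  T → 6
  σ[c=7](T) → 1
  S → 6
  σ[f>8](S) → 2
  (σ[c=7](T) ⋈[c=g] σ[f>8](S)) → 1
  σ[c<8]((σ[c=7](T) ⋈[c=g] σ[f>8](S))) → 1

== RESULT ==
b | c | u | g | f | h
1 | 7 | r | 7 | 9 | 3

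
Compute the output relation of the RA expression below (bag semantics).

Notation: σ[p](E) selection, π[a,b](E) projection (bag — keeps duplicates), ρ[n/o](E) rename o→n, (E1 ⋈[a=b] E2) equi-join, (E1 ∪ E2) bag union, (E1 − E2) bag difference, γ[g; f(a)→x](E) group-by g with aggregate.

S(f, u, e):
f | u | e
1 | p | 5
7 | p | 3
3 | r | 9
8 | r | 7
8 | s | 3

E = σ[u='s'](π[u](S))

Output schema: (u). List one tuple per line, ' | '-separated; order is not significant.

Subexpression sizes:
  S → 5
  π[u](S) → 5
  σ[u='s'](π[u](S)) → 1

== RESULT ==
u
s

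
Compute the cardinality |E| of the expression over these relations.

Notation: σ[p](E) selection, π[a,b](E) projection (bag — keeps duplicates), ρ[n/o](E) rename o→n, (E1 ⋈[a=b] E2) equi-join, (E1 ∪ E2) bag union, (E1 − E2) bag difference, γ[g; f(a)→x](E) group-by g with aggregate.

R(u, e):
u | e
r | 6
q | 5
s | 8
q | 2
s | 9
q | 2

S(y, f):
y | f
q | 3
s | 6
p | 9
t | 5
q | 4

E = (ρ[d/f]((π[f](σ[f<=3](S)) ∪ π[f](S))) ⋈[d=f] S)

Row counts bottom-up:
  S → 5
  σ[f<=3](S) → 1
  π[f](σ[f<=3](S)) → 1
  S → 5
  π[f](S) → 5
  (π[f](σ[f<=3](S)) ∪ π[f](S)) → 6
  ρ[d/f]((π[f](σ[f<=3](S)) ∪ π[f](S))) → 6
  S → 5
  (ρ[d/f]((π[f](σ[f<=3](S)) ∪ π[f](S))) ⋈[d=f] S) → 6

|E| = 6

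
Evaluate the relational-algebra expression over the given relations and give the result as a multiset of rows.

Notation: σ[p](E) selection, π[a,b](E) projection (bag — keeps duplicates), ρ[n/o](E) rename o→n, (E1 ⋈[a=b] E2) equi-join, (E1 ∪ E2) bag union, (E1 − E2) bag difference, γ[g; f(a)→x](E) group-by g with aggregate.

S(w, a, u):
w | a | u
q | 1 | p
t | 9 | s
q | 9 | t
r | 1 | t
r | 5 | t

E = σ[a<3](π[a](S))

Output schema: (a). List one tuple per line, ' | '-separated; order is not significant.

Stepwise |·|:
  S → 5
  π[a](S) → 5
  σ[a<3](π[a](S)) → 2

== RESULT ==
a
1
1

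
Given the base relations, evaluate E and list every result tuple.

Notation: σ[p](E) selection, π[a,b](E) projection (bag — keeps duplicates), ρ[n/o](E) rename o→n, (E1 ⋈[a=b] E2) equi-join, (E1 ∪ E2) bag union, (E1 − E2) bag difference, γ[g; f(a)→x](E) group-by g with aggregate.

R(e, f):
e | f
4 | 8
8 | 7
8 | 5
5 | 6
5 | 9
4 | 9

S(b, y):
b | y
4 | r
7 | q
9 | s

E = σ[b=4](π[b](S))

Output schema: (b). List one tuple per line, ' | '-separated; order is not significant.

Stepwise |·|:
  S → 3
  π[b](S) → 3
  σ[b=4](π[b](S)) → 1

== RESULT ==
b
4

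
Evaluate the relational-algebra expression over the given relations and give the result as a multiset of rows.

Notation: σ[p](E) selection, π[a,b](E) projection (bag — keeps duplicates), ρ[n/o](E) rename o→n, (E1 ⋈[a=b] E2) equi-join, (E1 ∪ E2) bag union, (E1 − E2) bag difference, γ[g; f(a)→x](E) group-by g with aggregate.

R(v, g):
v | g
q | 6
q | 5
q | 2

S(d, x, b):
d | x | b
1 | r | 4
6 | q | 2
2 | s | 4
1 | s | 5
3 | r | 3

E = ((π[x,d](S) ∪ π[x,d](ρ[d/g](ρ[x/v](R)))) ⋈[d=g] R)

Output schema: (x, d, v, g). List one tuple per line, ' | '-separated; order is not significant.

Stepwise |·|:
  S → 5
  π[x,d](S) → 5
  R → 3
  ρ[x/v](R) → 3
  ρ[d/g](ρ[x/v](R)) → 3
  π[x,d](ρ[d/g](ρ[x/v](R))) → 3
  (π[x,d](S) ∪ π[x,d](ρ[d/g](ρ[x/v](R)))) → 8
  R → 3
  ((π[x,d](S) ∪ π[x,d](ρ[d/g](ρ[x/v](R)))) ⋈[d=g] R) → 5

== RESULT ==
x | d | v | g
q | 2 | q | 2
q | 5 | q | 5
q | 6 | q | 6
q | 6 | q | 6
s | 2 | q | 2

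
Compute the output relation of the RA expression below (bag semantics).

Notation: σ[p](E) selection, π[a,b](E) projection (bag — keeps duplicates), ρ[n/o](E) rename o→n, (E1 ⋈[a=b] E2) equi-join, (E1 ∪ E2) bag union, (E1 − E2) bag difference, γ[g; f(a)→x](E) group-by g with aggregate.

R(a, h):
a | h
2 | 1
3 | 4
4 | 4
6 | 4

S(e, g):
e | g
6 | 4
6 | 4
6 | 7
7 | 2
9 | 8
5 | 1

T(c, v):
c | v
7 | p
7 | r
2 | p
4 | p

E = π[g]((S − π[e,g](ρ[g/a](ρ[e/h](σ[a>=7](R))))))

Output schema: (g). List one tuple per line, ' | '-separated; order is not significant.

Row counts bottom-up:
  S → 6
  R → 4
  σ[a>=7](R) → 0
  ρ[e/h](σ[a>=7](R)) → 0
  ρ[g/a](ρ[e/h](σ[a>=7](R))) → 0
  π[e,g](ρ[g/a](ρ[e/h](σ[a>=7](R)))) → 0
  (S − π[e,g](ρ[g/a](ρ[e/h](σ[a>=7](R))))) → 6
  π[g]((S − π[e,g](ρ[g/a](ρ[e/h](σ[a>=7](R)))))) → 6

== RESULT ==
g
1
2
4
4
7
8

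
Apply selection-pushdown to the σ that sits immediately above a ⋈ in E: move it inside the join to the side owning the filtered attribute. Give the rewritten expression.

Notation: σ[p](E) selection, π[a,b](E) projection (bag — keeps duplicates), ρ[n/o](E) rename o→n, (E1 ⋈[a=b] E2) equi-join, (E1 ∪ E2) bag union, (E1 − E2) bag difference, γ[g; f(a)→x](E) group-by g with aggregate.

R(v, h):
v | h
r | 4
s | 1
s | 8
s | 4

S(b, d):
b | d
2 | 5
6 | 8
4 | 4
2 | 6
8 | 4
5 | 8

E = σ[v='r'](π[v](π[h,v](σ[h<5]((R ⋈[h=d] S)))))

σ filters on h, owned by the left side.
E' = σ[v='r'](π[v](π[h,v]((σ[h<5](R) ⋈[h=d] S))))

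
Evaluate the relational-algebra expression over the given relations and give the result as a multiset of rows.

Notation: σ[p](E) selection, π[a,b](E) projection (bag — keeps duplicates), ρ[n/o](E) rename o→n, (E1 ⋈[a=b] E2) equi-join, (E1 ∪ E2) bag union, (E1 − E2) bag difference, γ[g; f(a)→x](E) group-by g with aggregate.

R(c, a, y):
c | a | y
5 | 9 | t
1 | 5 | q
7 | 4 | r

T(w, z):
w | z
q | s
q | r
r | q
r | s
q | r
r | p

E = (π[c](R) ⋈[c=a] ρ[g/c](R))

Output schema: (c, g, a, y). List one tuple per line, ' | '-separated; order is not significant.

Row counts bottom-up:
  R → 3
  π[c](R) → 3
  R → 3
  ρ[g/c](R) → 3
  (π[c](R) ⋈[c=a] ρ[g/c](R)) → 1

== RESULT ==
c | g | a | y
5 | 1 | 5 | q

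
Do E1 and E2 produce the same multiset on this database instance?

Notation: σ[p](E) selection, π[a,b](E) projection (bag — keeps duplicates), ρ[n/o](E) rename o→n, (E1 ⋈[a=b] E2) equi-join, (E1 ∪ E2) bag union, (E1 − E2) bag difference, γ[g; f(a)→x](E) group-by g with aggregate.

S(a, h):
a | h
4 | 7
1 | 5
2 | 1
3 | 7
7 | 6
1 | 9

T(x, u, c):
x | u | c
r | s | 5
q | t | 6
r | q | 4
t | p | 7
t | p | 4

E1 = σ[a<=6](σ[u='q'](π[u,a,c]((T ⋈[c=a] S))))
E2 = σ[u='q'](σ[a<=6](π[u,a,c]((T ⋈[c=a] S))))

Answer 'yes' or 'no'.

E1 row counts bottom-up:
  T → 5
  S → 6
  (T ⋈[c=a] S) → 3
  π[u,a,c]((T ⋈[c=a] S)) → 3
  σ[u='q'](π[u,a,c]((T ⋈[c=a] S))) → 1
  σ[a<=6](σ[u='q'](π[u,a,c]((T ⋈[c=a] S)))) → 1
E2 row counts bottom-up:
  T → 5
  S → 6
  (T ⋈[c=a] S) → 3
  π[u,a,c]((T ⋈[c=a] S)) → 3
  σ[a<=6](π[u,a,c]((T ⋈[c=a] S))) → 2
  σ[u='q'](σ[a<=6](π[u,a,c]((T ⋈[c=a] S)))) → 1

E1 and E2 produce the same multiset:
u | a | c
q | 4 | 4

yes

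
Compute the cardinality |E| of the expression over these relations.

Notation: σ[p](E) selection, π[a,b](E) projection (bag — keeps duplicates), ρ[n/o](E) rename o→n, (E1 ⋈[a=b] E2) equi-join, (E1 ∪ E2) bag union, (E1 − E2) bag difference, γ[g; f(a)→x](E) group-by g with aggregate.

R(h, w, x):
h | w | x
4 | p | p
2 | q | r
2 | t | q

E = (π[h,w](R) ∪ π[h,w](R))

Per-node cardinality:
  R → 3
  π[h,w](R) → 3
  R → 3
  π[h,w](R) → 3
  (π[h,w](R) ∪ π[h,w](R)) → 6

|E| = 6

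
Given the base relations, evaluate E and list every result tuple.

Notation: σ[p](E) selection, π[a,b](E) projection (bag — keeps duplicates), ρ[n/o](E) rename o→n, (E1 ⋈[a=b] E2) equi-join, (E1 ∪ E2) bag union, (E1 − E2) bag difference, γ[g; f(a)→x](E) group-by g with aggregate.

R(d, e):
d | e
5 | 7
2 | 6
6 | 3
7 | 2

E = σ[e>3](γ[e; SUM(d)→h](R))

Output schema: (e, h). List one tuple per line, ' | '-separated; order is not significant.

Per-node cardinality:
  R → 4
  γ[e; SUM(d)→h](R) → 4
  σ[e>3](γ[e; SUM(d)→h](R)) → 2

== RESULT ==
e | h
6 | 2
7 | 5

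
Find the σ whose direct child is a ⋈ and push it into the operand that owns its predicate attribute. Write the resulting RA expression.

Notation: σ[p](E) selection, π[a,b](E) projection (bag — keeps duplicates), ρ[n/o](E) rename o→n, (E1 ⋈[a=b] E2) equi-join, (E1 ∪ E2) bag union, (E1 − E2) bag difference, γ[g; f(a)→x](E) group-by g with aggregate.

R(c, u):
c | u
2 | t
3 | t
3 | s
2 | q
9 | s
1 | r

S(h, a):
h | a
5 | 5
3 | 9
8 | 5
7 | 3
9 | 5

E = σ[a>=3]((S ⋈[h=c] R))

σ filters on a, owned by the left side.
E' = (σ[a>=3](S) ⋈[h=c] R)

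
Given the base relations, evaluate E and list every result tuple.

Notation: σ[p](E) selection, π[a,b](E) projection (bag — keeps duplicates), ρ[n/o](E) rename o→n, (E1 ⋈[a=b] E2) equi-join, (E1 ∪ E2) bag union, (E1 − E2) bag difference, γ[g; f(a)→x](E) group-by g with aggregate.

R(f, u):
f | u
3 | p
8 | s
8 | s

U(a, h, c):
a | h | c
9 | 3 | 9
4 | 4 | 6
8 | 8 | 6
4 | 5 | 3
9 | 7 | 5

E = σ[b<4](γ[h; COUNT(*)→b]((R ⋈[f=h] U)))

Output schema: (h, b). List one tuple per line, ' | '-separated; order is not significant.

Per-node cardinality:
  R → 3
  U → 5
  (R ⋈[f=h] U) → 3
  γ[h; COUNT(*)→b]((R ⋈[f=h] U)) → 2
  σ[b<4](γ[h; COUNT(*)→b]((R ⋈[f=h] U))) → 2

== RESULT ==
h | b
3 | 1
8 | 2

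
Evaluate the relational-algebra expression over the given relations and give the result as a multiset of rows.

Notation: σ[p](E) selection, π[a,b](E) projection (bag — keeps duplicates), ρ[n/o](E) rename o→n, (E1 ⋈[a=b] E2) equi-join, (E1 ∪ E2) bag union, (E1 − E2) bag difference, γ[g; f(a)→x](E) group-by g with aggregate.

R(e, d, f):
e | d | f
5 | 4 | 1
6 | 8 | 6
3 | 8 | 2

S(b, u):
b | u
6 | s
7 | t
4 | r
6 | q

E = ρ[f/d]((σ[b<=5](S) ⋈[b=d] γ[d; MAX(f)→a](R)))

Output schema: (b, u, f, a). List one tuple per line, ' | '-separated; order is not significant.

Per-node cardinality:
  S → 4
  σ[b<=5](S) → 1
  R → 3
  γ[d; MAX(f)→a](R) → 2
  (σ[b<=5](S) ⋈[b=d] γ[d; MAX(f)→a](R)) → 1
  ρ[f/d]((σ[b<=5](S) ⋈[b=d] γ[d; MAX(f)→a](R))) → 1

== RESULT ==
b | u | f | a
4 | r | 4 | 1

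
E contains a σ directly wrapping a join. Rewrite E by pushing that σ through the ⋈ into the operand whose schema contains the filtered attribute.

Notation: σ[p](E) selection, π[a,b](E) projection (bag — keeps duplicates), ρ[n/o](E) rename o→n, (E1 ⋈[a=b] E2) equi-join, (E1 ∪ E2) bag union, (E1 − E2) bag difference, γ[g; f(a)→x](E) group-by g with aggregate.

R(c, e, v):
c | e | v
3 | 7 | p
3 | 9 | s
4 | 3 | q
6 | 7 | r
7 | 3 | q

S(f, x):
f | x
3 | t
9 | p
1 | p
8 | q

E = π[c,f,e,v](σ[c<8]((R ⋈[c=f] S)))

σ filters on c, owned by the left side.
E' = π[c,f,e,v]((σ[c<8](R) ⋈[c=f] S))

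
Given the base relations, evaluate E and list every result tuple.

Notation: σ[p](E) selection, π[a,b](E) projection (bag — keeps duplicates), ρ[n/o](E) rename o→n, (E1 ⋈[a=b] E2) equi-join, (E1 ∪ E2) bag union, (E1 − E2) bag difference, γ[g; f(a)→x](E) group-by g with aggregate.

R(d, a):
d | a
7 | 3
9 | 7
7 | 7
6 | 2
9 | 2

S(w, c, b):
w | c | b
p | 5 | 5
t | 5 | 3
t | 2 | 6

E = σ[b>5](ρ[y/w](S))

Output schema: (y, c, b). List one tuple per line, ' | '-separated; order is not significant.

Subexpression sizes:
  S → 3
  ρ[y/w](S) → 3
  σ[b>5](ρ[y/w](S)) → 1

== RESULT ==
y | c | b
t | 2 | 6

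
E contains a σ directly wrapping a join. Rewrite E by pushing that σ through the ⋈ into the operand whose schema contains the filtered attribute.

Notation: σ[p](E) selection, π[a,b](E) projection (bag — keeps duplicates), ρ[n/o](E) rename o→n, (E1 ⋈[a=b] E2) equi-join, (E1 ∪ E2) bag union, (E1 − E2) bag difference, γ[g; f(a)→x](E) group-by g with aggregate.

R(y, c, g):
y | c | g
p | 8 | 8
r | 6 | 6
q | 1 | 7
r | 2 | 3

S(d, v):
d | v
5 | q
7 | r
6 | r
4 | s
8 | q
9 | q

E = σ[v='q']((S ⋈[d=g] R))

σ filters on v, owned by the left side.
E' = (σ[v='q'](S) ⋈[d=g] R)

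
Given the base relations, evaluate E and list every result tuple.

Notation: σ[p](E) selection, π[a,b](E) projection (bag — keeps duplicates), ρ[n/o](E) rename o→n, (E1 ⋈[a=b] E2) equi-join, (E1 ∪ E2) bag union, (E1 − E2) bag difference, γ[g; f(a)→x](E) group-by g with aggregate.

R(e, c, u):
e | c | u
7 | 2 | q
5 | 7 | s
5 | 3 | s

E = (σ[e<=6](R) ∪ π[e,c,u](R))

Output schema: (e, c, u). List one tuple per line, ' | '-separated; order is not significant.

Stepwise |·|:
  R → 3
  σ[e<=6](R) → 2
  R → 3
  π[e,c,u](R) → 3
  (σ[e<=6](R) ∪ π[e,c,u](R)) → 5

== RESULT ==
e | c | u
5 | 3 | s
5 | 3 | s
5 | 7 | s
5 | 7 | s
7 | 2 | q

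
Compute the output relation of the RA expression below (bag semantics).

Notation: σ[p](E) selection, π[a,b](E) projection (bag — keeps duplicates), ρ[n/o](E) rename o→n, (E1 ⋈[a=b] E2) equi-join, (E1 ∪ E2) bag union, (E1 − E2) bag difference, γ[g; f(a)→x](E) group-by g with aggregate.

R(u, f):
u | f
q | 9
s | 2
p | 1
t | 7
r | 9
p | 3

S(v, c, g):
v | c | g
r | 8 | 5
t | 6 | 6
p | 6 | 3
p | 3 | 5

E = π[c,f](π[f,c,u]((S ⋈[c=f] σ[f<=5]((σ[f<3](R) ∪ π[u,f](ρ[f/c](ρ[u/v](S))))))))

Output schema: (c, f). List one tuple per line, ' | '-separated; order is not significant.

Row counts bottom-up:
  S → 4
  R → 6
  σ[f<3](R) → 2
  S → 4
  ρ[u/v](S) → 4
  ρ[f/c](ρ[u/v](S)) → 4
  π[u,f](ρ[f/c](ρ[u/v](S))) → 4
  (σ[f<3](R) ∪ π[u,f](ρ[f/c](ρ[u/v](S)))) → 6
  σ[f<=5]((σ[f<3](R) ∪ π[u,f](ρ[f/c](ρ[u/v](S))))) → 3
  (S ⋈[c=f] σ[f<=5]((σ[f<3](R) ∪ π[u,f](ρ[f/c](ρ[u/v](S)))))) → 1
  π[f,c,u]((S ⋈[c=f] σ[f<=5]((σ[f<3](R) ∪ π[u,f](ρ[f/c](ρ[u/v](S))))))) → 1
  π[c,f](π[f,c,u]((S ⋈[c=f] σ[f<=5]((σ[f<3](R) ∪ π[u,f](ρ[f/c](ρ[u/v](S)))))))) → 1

== RESULT ==
c | f
3 | 3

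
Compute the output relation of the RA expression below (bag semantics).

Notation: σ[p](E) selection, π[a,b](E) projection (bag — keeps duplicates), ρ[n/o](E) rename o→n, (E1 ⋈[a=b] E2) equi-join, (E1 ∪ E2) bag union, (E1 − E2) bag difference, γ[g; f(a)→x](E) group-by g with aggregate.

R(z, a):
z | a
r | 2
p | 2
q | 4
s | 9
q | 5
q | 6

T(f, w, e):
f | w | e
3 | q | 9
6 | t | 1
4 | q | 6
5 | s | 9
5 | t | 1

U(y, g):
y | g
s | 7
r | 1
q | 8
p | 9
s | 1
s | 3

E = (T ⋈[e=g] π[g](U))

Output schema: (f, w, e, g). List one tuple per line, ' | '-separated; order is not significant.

Per-node cardinality:
  T → 5
  U → 6
  π[g](U) → 6
  (T ⋈[e=g] π[g](U)) → 6

== RESULT ==
f | w | e | g
3 | q | 9 | 9
5 | s | 9 | 9
5 | t | 1 | 1
5 | t | 1 | 1
6 | t | 1 | 1
6 | t | 1 | 1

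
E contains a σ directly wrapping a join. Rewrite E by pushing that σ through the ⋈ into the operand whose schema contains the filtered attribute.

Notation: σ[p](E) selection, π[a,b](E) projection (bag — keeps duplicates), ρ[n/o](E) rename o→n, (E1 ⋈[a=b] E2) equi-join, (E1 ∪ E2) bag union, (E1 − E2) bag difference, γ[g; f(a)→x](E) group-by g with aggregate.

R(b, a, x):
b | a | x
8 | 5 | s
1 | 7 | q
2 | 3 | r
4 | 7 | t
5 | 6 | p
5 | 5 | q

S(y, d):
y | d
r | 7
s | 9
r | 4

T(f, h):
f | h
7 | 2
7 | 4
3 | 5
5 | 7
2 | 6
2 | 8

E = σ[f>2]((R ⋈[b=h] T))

σ filters on f, owned by the right side.
E' = (R ⋈[b=h] σ[f>2](T))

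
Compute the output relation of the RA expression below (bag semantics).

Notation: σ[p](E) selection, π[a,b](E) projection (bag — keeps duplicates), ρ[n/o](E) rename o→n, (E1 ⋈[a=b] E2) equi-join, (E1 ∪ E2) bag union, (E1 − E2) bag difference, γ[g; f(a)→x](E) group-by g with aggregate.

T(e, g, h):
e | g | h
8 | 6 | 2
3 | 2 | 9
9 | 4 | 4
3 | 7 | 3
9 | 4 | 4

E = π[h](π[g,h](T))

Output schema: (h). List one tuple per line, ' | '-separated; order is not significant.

Stepwise |·|:
  T → 5
  π[g,h](T) → 5
  π[h](π[g,h](T)) → 5

== RESULT ==
h
2
3
4
4
9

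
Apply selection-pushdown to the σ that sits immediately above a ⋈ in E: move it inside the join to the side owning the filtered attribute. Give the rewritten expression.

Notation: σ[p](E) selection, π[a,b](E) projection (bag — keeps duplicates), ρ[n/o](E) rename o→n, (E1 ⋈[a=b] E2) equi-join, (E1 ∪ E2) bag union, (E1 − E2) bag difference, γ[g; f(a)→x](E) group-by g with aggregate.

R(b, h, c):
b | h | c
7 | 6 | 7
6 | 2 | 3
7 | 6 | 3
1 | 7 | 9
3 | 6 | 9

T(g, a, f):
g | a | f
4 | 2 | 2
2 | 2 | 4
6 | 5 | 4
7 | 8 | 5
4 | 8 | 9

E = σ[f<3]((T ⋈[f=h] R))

σ filters on f, owned by the left side.
E' = (σ[f<3](T) ⋈[f=h] R)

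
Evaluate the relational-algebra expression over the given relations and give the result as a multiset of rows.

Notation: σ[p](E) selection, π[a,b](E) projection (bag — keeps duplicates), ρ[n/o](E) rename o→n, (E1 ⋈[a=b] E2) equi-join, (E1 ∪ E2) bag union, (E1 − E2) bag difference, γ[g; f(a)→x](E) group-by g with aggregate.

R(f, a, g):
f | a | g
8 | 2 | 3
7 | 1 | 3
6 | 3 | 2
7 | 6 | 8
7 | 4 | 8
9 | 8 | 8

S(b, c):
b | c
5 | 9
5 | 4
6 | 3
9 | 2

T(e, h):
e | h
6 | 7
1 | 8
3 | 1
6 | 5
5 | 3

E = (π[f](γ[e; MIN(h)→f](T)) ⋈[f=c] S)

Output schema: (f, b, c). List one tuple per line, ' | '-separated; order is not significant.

Subexpression sizes:
  T → 5
  γ[e; MIN(h)→f](T) → 4
  π[f](γ[e; MIN(h)→f](T)) → 4
  S → 4
  (π[f](γ[e; MIN(h)→f](T)) ⋈[f=c] S) → 1

== RESULT ==
f | b | c
3 | 6 | 3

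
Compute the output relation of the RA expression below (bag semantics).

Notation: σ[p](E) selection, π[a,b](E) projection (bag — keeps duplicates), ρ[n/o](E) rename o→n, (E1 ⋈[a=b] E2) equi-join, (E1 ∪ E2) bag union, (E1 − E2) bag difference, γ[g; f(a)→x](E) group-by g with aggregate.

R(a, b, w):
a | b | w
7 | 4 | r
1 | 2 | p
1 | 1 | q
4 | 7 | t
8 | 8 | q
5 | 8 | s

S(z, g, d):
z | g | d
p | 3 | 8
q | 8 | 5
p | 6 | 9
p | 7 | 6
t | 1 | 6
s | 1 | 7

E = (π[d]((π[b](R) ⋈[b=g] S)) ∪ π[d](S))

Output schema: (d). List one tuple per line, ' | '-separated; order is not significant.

Per-node cardinality:
  R → 6
  π[b](R) → 6
  S → 6
  (π[b](R) ⋈[b=g] S) → 5
  π[d]((π[b](R) ⋈[b=g] S)) → 5
  S → 6
  π[d](S) → 6
  (π[d]((π[b](R) ⋈[b=g] S)) ∪ π[d](S)) → 11

== RESULT ==
d
5
5
5
6
6
6
6
7
7
8
9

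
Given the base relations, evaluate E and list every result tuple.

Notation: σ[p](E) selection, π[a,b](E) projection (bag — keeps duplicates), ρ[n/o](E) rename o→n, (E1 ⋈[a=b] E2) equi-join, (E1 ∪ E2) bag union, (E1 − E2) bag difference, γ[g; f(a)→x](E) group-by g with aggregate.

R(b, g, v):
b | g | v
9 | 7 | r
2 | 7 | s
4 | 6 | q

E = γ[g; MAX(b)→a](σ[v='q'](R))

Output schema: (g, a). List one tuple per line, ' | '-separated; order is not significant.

Stepwise |·|:
  R → 3
  σ[v='q'](R) → 1
  γ[g; MAX(b)→a](σ[v='q'](R)) → 1

== RESULT ==
g | a
6 | 4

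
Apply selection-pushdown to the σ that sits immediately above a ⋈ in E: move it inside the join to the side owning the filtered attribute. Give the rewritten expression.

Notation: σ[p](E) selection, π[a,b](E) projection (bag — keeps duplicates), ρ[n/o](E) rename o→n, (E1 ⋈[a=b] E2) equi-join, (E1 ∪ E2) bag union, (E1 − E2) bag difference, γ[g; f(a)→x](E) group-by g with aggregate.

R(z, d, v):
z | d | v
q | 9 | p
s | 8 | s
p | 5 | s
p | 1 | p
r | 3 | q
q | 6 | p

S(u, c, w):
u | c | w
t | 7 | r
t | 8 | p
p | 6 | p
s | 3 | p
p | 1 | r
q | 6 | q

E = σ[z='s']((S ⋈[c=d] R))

σ filters on z, owned by the right side.
E' = (S ⋈[c=d] σ[z='s'](R))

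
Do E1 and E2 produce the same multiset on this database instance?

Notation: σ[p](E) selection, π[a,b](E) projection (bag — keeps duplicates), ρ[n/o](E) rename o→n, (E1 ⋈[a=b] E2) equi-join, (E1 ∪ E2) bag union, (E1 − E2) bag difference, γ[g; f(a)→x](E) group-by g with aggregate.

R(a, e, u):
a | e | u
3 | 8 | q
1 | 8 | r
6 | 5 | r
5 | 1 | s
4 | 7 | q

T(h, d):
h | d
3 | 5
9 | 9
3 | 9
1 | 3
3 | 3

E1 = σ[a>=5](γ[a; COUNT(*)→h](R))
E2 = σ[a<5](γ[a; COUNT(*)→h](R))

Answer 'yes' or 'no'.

E1 subexpression sizes:
  R → 5
  γ[a; COUNT(*)→h](R) → 5
  σ[a>=5](γ[a; COUNT(*)→h](R)) → 2
E2 subexpression sizes:
  R → 5
  γ[a; COUNT(*)→h](R) → 5
  σ[a<5](γ[a; COUNT(*)→h](R)) → 3

E1 result:
a | h
5 | 1
6 | 1
E2 result:
a | h
1 | 1
3 | 1
4 | 1
Witness: (3, 1) appears 0× in E1 but 1× in E2.

no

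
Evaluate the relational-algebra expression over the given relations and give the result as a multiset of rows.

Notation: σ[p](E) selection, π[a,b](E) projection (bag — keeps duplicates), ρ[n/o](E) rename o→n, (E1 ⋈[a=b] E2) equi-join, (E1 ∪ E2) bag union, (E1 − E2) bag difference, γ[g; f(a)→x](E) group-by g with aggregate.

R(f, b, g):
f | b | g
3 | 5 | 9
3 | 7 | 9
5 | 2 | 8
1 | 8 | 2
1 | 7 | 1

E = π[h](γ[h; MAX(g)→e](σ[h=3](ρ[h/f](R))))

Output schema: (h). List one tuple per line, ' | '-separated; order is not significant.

Per-node cardinality:
  R → 5
  ρ[h/f](R) → 5
  σ[h=3](ρ[h/f](R)) → 2
  γ[h; MAX(g)→e](σ[h=3](ρ[h/f](R))) → 1
  π[h](γ[h; MAX(g)→e](σ[h=3](ρ[h/f](R)))) → 1

== RESULT ==
h
3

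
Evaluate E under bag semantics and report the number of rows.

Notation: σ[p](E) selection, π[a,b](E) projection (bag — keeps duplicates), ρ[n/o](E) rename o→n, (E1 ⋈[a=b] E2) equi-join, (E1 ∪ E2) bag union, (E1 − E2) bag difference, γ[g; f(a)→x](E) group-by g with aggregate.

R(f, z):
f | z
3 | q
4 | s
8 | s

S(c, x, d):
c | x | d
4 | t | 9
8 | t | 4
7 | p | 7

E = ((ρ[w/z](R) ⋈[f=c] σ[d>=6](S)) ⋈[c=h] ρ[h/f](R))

Per-node cardinality:
  R → 3
  ρ[w/z](R) → 3
  S → 3
  σ[d>=6](S) → 2
  (ρ[w/z](R) ⋈[f=c] σ[d>=6](S)) → 1
  R → 3
  ρ[h/f](R) → 3
  ((ρ[w/z](R) ⋈[f=c] σ[d>=6](S)) ⋈[c=h] ρ[h/f](R)) → 1

|E| = 1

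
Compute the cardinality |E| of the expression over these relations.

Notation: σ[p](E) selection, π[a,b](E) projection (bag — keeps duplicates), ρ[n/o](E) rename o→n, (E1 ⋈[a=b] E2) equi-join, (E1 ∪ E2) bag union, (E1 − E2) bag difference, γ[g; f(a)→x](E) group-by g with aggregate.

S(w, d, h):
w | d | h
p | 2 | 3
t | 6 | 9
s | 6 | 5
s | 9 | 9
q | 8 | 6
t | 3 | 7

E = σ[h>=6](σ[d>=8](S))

Stepwise |·|:
  S → 6
  σ[d>=8](S) → 2
  σ[h>=6](σ[d>=8](S)) → 2

|E| = 2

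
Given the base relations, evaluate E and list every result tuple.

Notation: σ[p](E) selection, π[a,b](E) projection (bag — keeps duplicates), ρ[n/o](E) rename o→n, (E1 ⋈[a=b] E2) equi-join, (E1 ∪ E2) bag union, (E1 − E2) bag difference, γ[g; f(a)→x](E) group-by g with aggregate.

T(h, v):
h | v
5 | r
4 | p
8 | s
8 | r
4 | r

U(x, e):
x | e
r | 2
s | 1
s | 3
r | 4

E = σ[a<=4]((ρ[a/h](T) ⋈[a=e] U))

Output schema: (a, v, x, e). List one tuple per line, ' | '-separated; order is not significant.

Per-node cardinality:
  T → 5
  ρ[a/h](T) → 5
  U → 4
  (ρ[a/h](T) ⋈[a=e] U) → 2
  σ[a<=4]((ρ[a/h](T) ⋈[a=e] U)) → 2

== RESULT ==
a | v | x | e
4 | p | r | 4
4 | r | r | 4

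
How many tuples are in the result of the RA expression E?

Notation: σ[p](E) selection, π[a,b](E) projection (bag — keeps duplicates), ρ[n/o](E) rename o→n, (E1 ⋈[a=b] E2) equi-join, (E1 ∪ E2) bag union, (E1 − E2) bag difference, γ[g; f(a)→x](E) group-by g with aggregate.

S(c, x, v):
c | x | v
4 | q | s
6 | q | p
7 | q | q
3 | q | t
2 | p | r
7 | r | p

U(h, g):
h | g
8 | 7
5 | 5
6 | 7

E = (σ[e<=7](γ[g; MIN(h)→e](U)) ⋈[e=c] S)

Subexpression sizes:
  U → 3
  γ[g; MIN(h)→e](U) → 2
  σ[e<=7](γ[g; MIN(h)→e](U)) → 2
  S → 6
  (σ[e<=7](γ[g; MIN(h)→e](U)) ⋈[e=c] S) → 1

|E| = 1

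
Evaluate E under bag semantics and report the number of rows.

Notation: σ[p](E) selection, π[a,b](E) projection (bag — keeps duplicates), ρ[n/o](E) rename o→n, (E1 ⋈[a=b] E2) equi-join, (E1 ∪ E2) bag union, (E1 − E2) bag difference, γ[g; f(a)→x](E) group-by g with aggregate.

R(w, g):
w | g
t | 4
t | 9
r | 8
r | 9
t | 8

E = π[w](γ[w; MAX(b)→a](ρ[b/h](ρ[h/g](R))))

Row counts bottom-up:
  R → 5
  ρ[h/g](R) → 5
  ρ[b/h](ρ[h/g](R)) → 5
  γ[w; MAX(b)→a](ρ[b/h](ρ[h/g](R))) → 2
  π[w](γ[w; MAX(b)→a](ρ[b/h](ρ[h/g](R)))) → 2

|E| = 2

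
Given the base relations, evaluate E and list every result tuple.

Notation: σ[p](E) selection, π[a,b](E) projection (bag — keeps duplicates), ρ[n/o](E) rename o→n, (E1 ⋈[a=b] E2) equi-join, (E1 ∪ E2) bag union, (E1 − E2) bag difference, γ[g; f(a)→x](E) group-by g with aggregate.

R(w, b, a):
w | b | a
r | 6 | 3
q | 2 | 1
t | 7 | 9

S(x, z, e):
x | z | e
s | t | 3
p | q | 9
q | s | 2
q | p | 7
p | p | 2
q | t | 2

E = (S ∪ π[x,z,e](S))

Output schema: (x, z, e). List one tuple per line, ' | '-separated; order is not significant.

Subexpression sizes:
  S → 6
  S → 6
  π[x,z,e](S) → 6
  (S ∪ π[x,z,e](S)) → 12

== RESULT ==
x | z | e
p | p | 2
p | p | 2
p | q | 9
p | q | 9
q | p | 7
q | p | 7
q | s | 2
q | s | 2
q | t | 2
q | t | 2
s | t | 3
s | t | 3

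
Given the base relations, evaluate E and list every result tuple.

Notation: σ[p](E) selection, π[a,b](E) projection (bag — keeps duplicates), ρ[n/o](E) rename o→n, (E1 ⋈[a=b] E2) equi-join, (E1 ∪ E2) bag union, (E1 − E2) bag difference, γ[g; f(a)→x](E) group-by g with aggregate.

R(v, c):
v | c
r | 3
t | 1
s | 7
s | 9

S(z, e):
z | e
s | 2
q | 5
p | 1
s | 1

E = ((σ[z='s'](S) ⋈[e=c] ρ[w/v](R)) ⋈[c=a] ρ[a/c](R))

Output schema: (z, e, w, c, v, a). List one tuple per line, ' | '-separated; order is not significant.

Stepwise |·|:
  S → 4
  σ[z='s'](S) → 2
  R → 4
  ρ[w/v](R) → 4
  (σ[z='s'](S) ⋈[e=c] ρ[w/v](R)) → 1
  R → 4
  ρ[a/c](R) → 4
  ((σ[z='s'](S) ⋈[e=c] ρ[w/v](R)) ⋈[c=a] ρ[a/c](R)) → 1

== RESULT ==
z | e | w | c | v | a
s | 1 | t | 1 | t | 1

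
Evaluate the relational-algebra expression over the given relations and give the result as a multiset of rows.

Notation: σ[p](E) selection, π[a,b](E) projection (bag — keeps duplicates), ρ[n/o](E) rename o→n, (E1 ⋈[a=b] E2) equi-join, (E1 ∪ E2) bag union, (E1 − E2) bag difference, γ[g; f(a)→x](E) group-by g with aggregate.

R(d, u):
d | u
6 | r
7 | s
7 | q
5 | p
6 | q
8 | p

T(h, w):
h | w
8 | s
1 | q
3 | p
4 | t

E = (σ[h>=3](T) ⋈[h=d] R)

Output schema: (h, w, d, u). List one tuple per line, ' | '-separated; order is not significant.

Stepwise |·|:
  T → 4
  σ[h>=3](T) → 3
  R → 6
  (σ[h>=3](T) ⋈[h=d] R) → 1

== RESULT ==
h | w | d | u
8 | s | 8 | p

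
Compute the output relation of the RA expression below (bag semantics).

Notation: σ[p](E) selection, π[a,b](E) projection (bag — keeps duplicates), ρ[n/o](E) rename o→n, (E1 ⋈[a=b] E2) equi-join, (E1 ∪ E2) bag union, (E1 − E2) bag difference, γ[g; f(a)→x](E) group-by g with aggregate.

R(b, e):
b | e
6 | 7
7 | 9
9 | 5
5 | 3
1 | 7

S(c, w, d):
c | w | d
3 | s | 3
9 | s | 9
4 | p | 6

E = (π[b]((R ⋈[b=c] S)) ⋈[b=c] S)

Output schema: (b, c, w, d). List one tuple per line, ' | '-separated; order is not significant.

Subexpression sizes:
  R → 5
  S → 3
  (R ⋈[b=c] S) → 1
  π[b]((R ⋈[b=c] S)) → 1
  S → 3
  (π[b]((R ⋈[b=c] S)) ⋈[b=c] S) → 1

== RESULT ==
b | c | w | d
9 | 9 | s | 9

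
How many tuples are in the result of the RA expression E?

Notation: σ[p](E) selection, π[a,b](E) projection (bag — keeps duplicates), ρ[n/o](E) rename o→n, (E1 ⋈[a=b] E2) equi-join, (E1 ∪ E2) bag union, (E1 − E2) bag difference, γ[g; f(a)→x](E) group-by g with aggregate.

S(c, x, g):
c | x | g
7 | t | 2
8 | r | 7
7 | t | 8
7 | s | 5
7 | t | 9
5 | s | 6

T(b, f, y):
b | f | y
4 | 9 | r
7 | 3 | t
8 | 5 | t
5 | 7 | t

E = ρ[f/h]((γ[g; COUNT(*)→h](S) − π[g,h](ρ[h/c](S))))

Subexpression sizes:
  S → 6
  γ[g; COUNT(*)→h](S) → 6
  S → 6
  ρ[h/c](S) → 6
  π[g,h](ρ[h/c](S)) → 6
  (γ[g; COUNT(*)→h](S) − π[g,h](ρ[h/c](S))) → 6
  ρ[f/h]((γ[g; COUNT(*)→h](S) − π[g,h](ρ[h/c](S)))) → 6

|E| = 6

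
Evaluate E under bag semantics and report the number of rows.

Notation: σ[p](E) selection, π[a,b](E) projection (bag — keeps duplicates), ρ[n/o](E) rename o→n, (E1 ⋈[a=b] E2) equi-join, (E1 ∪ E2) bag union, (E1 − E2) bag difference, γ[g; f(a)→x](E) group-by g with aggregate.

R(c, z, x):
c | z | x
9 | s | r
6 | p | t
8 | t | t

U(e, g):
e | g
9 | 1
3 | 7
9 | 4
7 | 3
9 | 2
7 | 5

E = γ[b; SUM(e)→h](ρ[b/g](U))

Stepwise |·|:
  U → 6
  ρ[b/g](U) → 6
  γ[b; SUM(e)→h](ρ[b/g](U)) → 6

|E| = 6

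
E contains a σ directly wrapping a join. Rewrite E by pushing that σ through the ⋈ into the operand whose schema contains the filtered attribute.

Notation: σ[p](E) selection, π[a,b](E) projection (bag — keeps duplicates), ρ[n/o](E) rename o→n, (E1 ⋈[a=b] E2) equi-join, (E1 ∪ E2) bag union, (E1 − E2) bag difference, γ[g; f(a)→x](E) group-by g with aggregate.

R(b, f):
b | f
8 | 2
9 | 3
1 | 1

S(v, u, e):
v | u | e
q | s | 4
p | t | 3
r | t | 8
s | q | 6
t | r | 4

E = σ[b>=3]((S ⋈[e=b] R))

σ filters on b, owned by the right side.
E' = (S ⋈[e=b] σ[b>=3](R))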